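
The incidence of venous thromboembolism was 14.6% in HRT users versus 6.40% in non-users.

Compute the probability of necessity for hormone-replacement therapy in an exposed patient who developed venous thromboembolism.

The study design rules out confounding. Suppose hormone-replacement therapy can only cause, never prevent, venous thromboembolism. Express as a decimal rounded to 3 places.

PN ≈ 0.562

p₁ = 0.146, p₀ = 0.064.
Under exogeneity and monotonicity, PN = (p₁ − p₀) / p₁.
PN = (0.146 − 0.064) / 0.146 = 0.082 / 0.146 ≈ 0.5616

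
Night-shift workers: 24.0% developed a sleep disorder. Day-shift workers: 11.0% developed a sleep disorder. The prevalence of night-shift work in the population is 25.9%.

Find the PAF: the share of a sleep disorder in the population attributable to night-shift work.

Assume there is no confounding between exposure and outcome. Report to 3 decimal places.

PAF ≈ 0.234

p₁ = 0.24, p₀ = 0.11.
Overall risk P(Y=1) = π·p₁ + (1−π)·p₀ = 0.259×0.24 + 0.741×0.11 = 0.14367.
Under exogeneity, PAF = [P(Y=1) − p₀] / P(Y=1).
PAF = (0.14367 − 0.11) / 0.14367 ≈ 0.2344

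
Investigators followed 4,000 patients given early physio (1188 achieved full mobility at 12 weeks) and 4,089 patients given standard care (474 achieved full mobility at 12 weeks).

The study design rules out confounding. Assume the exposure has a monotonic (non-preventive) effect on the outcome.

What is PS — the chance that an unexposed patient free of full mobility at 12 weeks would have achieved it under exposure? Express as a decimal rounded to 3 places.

p₁ = P(outcome | exposed) = 1188/4000 = 0.297
p₀ = P(outcome | unexposed) = 474/4089 = 0.11592
Under exogeneity and monotonicity, PS = (p₁ − p₀) / (1 − p₀).
PS = (0.297 − 0.11592) / (1 − 0.11592) = 0.18108 / 0.88408 ≈ 0.2048

PS ≈ 0.205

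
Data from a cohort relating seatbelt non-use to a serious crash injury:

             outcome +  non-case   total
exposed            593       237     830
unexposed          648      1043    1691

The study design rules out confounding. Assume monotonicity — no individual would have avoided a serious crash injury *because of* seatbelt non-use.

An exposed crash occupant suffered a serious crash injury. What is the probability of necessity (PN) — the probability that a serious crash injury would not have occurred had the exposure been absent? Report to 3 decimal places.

p₁ = P(outcome | exposed) = 593/830 = 0.71446
p₀ = P(outcome | unexposed) = 648/1691 = 0.38321
Under exogeneity and monotonicity, PN = (p₁ − p₀)/p₁.
PN = (0.71446 − 0.38321) / 0.71446 ≈ 0.4636

PN ≈ 0.464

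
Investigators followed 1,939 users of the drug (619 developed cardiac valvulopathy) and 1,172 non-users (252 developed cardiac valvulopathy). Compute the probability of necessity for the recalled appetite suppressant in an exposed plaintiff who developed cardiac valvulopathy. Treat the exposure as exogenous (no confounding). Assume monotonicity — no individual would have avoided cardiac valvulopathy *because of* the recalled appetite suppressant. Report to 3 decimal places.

p₁ = P(outcome | exposed) = 619/1939 = 0.31924
p₀ = P(outcome | unexposed) = 252/1172 = 0.21502
Under exogeneity and monotonicity, PN = (p₁ − p₀) / p₁.
PN = (0.31924 − 0.21502) / 0.31924 = 0.10422 / 0.31924 ≈ 0.3265

PN ≈ 0.326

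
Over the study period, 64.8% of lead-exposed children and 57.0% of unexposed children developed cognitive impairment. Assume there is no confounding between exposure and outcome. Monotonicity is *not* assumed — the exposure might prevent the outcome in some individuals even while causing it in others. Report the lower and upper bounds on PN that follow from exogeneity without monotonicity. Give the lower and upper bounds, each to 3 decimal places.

0.120 ≤ PN ≤ 0.664

p₁ = 0.648, p₀ = 0.57.
Under exogeneity alone the bounds on PN are max{0,(p₁−p₀)/p₁} ≤ PN ≤ min{1,(1−p₀)/p₁}.
  lower = (p₁ − p₀)/p₁ = 0.078 / 0.648 ≈ 0.1204
  upper = min{1, (1 − p₀)/p₁} = 0.43 / 0.648 ≈ 0.6636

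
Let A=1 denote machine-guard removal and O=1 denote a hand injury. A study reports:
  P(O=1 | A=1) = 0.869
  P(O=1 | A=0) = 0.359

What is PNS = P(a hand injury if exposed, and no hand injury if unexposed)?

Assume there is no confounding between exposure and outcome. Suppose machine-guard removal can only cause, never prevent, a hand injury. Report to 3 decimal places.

PNS ≈ 0.510

Let p₁ = 0.869, p₀ = 0.359.
Under exogeneity and monotonicity, PNS = p₁ − p₀.
PNS = 0.869 − 0.359 = 0.51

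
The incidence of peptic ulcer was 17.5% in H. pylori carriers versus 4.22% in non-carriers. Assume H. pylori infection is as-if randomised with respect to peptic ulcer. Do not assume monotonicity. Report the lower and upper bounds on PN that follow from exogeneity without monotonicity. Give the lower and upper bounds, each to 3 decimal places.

p₁ = 0.175, p₀ = 0.0422.
Under exogeneity alone the bounds on PN are max{0,(p₁−p₀)/p₁} ≤ PN ≤ min{1,(1−p₀)/p₁}.
  lower = (p₁ − p₀)/p₁ = 0.1328 / 0.175 ≈ 0.7589
  upper = min{1, (1 − p₀)/p₁} = 0.9578 / 0.175 ≈ 5.4731 → capped at 1

0.759 ≤ PN ≤ 1.000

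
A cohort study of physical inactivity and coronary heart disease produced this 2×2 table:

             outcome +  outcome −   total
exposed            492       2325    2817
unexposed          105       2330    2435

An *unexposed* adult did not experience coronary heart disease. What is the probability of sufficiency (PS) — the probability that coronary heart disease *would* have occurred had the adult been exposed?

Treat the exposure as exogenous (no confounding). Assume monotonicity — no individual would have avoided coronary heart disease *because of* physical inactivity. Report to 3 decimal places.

p₁ = P(outcome | exposed) = 492/2817 = 0.17465
p₀ = P(outcome | unexposed) = 105/2435 = 0.043121
Under exogeneity and monotonicity, PS = (p₁ − p₀)/(1 − p₀).
PS = (0.17465 − 0.043121) / 0.95688 ≈ 0.1375

PS ≈ 0.137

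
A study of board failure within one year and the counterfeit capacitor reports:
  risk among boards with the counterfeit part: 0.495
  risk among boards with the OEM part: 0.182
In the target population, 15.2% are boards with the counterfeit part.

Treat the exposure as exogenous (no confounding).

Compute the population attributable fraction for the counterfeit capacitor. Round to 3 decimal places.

PAF ≈ 0.207

Let p₁ = 0.495, p₀ = 0.182.
Overall risk P(Y=1) = π·p₁ + (1−π)·p₀ = 0.152×0.495 + 0.848×0.182 = 0.22958.
Under exogeneity, PAF = [P(Y=1) − p₀] / P(Y=1).
PAF = (0.22958 − 0.182) / 0.22958 ≈ 0.2072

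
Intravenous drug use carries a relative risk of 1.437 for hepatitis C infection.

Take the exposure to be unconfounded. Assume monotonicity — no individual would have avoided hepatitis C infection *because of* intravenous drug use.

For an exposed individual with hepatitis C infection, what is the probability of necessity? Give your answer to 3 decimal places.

Under exogeneity and monotonicity, PN = (RR − 1) / RR = 1 − 1/RR.
PN = (1.437 − 1) / 1.437 = 0.437 / 1.437 ≈ 0.3041

PN ≈ 0.304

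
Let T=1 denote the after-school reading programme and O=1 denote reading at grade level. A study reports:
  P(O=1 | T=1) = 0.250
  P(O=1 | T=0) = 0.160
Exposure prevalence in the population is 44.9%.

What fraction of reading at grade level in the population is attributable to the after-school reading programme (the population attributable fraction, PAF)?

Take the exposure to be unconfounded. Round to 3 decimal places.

PAF ≈ 0.202

Let p₁ = 0.25, p₀ = 0.16.
Overall risk P(Y=1) = π·p₁ + (1−π)·p₀ = 0.449×0.25 + 0.551×0.16 = 0.20041.
Under exogeneity, PAF = [P(Y=1) − p₀] / P(Y=1).
PAF = (0.20041 − 0.16) / 0.20041 ≈ 0.2016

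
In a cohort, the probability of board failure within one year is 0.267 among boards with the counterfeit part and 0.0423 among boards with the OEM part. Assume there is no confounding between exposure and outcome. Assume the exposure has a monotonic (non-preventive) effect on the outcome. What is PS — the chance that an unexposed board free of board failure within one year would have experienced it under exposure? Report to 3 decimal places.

Let p₁ = 0.267, p₀ = 0.0423.
Under exogeneity and monotonicity, PS = (p₁ − p₀) / (1 − p₀).
PS = (0.267 − 0.0423) / (1 − 0.0423) = 0.2247 / 0.9577 ≈ 0.2346

PS ≈ 0.235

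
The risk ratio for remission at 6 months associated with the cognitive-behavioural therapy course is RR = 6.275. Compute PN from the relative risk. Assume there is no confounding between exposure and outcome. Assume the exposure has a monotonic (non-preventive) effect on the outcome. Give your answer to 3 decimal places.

PN ≈ 0.841

Under exogeneity and monotonicity, PN = (RR − 1) / RR = 1 − 1/RR.
PN = (6.275 − 1) / 6.275 = 5.275 / 6.275 ≈ 0.8406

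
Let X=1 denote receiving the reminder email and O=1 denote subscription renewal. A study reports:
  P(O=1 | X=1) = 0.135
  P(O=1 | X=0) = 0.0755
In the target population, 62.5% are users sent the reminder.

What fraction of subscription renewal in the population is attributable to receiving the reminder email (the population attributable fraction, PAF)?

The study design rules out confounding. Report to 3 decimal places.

Let p₁ = 0.135, p₀ = 0.0755.
Overall risk P(Y=1) = π·p₁ + (1−π)·p₀ = 0.625×0.135 + 0.375×0.0755 = 0.11269.
Under exogeneity, PAF = [P(Y=1) − p₀] / P(Y=1).
PAF = (0.11269 − 0.0755) / 0.11269 ≈ 0.3300

PAF ≈ 0.330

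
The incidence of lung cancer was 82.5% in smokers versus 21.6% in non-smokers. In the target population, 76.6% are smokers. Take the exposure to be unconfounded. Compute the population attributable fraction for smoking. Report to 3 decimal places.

p₁ = 0.825, p₀ = 0.216.
Overall risk P(Y=1) = π·p₁ + (1−π)·p₀ = 0.766×0.825 + 0.234×0.216 = 0.68249.
Under exogeneity, PAF = [P(Y=1) − p₀] / P(Y=1).
PAF = (0.68249 − 0.216) / 0.68249 ≈ 0.6835

PAF ≈ 0.684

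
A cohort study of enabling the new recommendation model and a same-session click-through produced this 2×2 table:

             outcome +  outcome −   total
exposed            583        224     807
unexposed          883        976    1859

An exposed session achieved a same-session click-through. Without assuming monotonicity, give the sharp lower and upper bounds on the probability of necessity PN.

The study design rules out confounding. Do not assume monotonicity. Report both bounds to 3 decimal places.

p₁ = P(outcome | exposed) = 583/807 = 0.72243
p₀ = P(outcome | unexposed) = 883/1859 = 0.47499
Under exogeneity alone the bounds on PN are max{0,(p₁−p₀)/p₁} ≤ PN ≤ min{1,(1−p₀)/p₁}.
  lower = (p₁ − p₀)/p₁ = 0.24744 / 0.72243 ≈ 0.3425
  upper = min{1, (1 − p₀)/p₁} = 0.52501 / 0.72243 ≈ 0.7267

0.343 ≤ PN ≤ 0.727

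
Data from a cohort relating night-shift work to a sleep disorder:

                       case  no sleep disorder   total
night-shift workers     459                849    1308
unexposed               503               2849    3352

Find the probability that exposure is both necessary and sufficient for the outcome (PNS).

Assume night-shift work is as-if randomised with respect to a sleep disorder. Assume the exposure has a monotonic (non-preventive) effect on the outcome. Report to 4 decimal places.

p₁ = P(outcome | exposed) = 459/1308 = 0.35092
p₀ = P(outcome | unexposed) = 503/3352 = 0.15006
Under exogeneity and monotonicity, PNS = p₁ − p₀.
PNS = 0.35092 − 0.15006 = 0.20086

PNS ≈ 0.2009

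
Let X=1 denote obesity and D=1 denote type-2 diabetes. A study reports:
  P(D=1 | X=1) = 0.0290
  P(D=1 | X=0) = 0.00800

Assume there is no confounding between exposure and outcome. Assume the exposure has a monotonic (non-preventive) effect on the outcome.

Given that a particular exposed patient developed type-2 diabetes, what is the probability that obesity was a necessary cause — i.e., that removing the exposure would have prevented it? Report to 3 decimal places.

PN ≈ 0.724

Let p₁ = 0.029, p₀ = 0.008.
Under exogeneity and monotonicity, PN = (p₁ − p₀) / p₁.
PN = (0.029 − 0.008) / 0.029 = 0.021 / 0.029 ≈ 0.7241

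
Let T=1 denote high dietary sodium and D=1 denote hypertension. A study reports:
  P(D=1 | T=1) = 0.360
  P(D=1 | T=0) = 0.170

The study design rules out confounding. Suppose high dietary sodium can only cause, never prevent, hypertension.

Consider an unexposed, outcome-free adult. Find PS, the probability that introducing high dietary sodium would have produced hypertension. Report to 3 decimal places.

PS ≈ 0.229

Let p₁ = 0.36, p₀ = 0.17.
Under exogeneity and monotonicity, PS = (p₁ − p₀) / (1 − p₀).
PS = (0.36 − 0.17) / (1 − 0.17) = 0.19 / 0.83 ≈ 0.2289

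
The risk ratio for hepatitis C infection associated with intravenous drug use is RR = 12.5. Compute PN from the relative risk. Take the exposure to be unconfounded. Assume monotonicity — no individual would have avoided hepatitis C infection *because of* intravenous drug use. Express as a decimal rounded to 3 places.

PN ≈ 0.920

Under exogeneity and monotonicity, PN = (RR − 1) / RR = 1 − 1/RR.
PN = (12.5 − 1) / 12.5 = 11.5 / 12.5 ≈ 0.9200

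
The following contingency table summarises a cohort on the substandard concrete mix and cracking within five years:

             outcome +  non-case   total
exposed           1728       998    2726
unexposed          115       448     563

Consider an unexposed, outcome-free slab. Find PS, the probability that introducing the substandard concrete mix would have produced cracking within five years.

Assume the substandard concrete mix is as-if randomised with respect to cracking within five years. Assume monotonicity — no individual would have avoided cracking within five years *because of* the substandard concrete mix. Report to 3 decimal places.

PS ≈ 0.540

p₁ = P(outcome | exposed) = 1728/2726 = 0.6339
p₀ = P(outcome | unexposed) = 115/563 = 0.20426
Under exogeneity and monotonicity, PS = (p₁ − p₀)/(1 − p₀).
PS = (0.6339 − 0.20426) / 0.79574 ≈ 0.5399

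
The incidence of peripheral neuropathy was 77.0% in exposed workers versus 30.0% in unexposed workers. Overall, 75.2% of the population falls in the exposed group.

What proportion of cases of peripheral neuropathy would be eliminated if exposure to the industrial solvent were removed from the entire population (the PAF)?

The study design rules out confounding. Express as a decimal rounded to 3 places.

PAF ≈ 0.541

p₁ = 0.77, p₀ = 0.3.
Overall risk P(Y=1) = π·p₁ + (1−π)·p₀ = 0.752×0.77 + 0.248×0.3 = 0.65344.
Under exogeneity, PAF = [P(Y=1) − p₀] / P(Y=1).
PAF = (0.65344 − 0.3) / 0.65344 ≈ 0.5409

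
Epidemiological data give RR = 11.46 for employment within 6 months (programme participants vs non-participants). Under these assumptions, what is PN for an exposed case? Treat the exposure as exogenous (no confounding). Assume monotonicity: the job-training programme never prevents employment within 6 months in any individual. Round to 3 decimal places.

PN ≈ 0.913

Under exogeneity and monotonicity, PN = (RR − 1) / RR = 1 − 1/RR.
PN = (11.46 − 1) / 11.46 = 10.46 / 11.46 ≈ 0.9127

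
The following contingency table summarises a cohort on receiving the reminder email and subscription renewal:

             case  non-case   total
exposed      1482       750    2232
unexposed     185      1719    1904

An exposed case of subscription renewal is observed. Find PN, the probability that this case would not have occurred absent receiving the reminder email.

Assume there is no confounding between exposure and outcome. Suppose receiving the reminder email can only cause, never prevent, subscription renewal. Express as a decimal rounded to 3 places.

p₁ = P(outcome | exposed) = 1482/2232 = 0.66398
p₀ = P(outcome | unexposed) = 185/1904 = 0.097164
Under exogeneity and monotonicity, PN = (p₁ − p₀) / p₁.
PN = (0.66398 − 0.097164) / 0.66398 = 0.56681 / 0.66398 ≈ 0.8537

PN ≈ 0.854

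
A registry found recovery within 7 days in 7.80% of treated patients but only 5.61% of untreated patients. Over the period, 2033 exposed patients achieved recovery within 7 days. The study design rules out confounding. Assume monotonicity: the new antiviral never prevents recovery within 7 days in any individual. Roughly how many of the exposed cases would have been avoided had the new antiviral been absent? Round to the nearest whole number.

p₁ = 0.078, p₀ = 0.0561.
PN = (p₁ − p₀)/p₁ = (0.078 − 0.0561) / 0.078 ≈ 0.28077.
Attributable cases ≈ PN × (exposed cases) = 0.28077 × 2033 ≈ 570.80.

about 571 cases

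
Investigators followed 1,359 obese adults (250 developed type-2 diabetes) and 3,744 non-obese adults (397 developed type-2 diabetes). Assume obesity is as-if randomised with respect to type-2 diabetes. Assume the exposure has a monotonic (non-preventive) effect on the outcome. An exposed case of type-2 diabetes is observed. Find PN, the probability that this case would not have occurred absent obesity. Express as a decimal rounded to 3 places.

PN ≈ 0.424

p₁ = P(outcome | exposed) = 250/1359 = 0.18396
p₀ = P(outcome | unexposed) = 397/3744 = 0.10604
Under exogeneity and monotonicity, PN = (p₁ − p₀) / p₁.
PN = (0.18396 − 0.10604) / 0.18396 = 0.077922 / 0.18396 ≈ 0.4236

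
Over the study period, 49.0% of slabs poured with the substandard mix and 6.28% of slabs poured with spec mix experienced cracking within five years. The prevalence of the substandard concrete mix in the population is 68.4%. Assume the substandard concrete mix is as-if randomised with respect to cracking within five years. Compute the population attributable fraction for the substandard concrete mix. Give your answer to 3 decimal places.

PAF ≈ 0.823

p₁ = 0.49, p₀ = 0.0628.
Overall risk P(Y=1) = π·p₁ + (1−π)·p₀ = 0.684×0.49 + 0.316×0.0628 = 0.355.
Under exogeneity, PAF = [P(Y=1) − p₀] / P(Y=1).
PAF = (0.355 − 0.0628) / 0.355 ≈ 0.8231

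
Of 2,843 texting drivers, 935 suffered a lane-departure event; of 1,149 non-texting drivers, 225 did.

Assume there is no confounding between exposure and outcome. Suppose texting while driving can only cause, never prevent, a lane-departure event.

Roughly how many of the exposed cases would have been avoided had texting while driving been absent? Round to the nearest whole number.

about 378 cases

p₁ = P(outcome | exposed) = 935/2843 = 0.32888
p₀ = P(outcome | unexposed) = 225/1149 = 0.19582
PN = (p₁ − p₀)/p₁ = (0.32888 − 0.19582) / 0.32888 ≈ 0.40457.
Attributable cases ≈ PN × (exposed cases) = 0.40457 × 935 ≈ 378.28.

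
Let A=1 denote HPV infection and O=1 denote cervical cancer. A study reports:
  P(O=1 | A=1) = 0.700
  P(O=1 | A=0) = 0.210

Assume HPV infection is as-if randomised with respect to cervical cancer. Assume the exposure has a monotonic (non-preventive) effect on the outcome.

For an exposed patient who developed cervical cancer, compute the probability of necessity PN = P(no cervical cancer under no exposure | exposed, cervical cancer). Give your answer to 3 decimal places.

Let p₁ = 0.7, p₀ = 0.21.
Under exogeneity and monotonicity, PN = (p₁ − p₀) / p₁.
PN = (0.7 − 0.21) / 0.7 = 0.49 / 0.7 ≈ 0.7000

PN ≈ 0.700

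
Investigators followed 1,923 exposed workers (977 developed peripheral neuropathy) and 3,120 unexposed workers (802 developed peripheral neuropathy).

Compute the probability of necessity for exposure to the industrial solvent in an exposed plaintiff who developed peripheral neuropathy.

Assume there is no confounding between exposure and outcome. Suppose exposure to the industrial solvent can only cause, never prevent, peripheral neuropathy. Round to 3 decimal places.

PN ≈ 0.494

p₁ = P(outcome | exposed) = 977/1923 = 0.50806
p₀ = P(outcome | unexposed) = 802/3120 = 0.25705
Under exogeneity and monotonicity, PN = (p₁ − p₀) / p₁.
PN = (0.50806 − 0.25705) / 0.50806 = 0.25101 / 0.50806 ≈ 0.4941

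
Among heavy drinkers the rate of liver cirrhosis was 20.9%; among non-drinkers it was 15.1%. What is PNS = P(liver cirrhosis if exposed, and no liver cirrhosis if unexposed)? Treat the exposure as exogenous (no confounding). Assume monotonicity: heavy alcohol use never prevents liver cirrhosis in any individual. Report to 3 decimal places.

PNS ≈ 0.058

p₁ = 0.209, p₀ = 0.151.
Under exogeneity and monotonicity, PNS = p₁ − p₀.
PNS = 0.209 − 0.151 = 0.058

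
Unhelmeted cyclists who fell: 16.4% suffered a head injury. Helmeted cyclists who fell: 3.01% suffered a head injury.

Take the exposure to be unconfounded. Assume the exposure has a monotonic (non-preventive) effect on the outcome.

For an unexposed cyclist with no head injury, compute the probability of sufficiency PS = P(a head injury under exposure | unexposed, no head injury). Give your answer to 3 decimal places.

PS ≈ 0.138

p₁ = 0.164, p₀ = 0.0301.
Under exogeneity and monotonicity, PS = (p₁ − p₀) / (1 − p₀).
PS = (0.164 − 0.0301) / (1 − 0.0301) = 0.1339 / 0.9699 ≈ 0.1381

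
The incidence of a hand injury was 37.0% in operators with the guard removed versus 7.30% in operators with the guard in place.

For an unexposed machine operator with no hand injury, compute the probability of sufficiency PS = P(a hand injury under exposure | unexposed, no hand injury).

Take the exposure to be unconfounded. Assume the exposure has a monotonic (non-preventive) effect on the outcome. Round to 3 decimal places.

PS ≈ 0.320

p₁ = 0.37, p₀ = 0.073.
Under exogeneity and monotonicity, PS = (p₁ − p₀) / (1 − p₀).
PS = (0.37 − 0.073) / (1 − 0.073) = 0.297 / 0.927 ≈ 0.3204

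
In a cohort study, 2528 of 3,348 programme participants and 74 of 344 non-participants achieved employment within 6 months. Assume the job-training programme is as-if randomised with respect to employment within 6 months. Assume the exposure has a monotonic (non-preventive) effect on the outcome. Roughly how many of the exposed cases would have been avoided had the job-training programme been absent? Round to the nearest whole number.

about 1808 cases

p₁ = P(outcome | exposed) = 2528/3348 = 0.75508
p₀ = P(outcome | unexposed) = 74/344 = 0.21512
PN = (p₁ − p₀)/p₁ = (0.75508 − 0.21512) / 0.75508 ≈ 0.71511.
Attributable cases ≈ PN × (exposed cases) = 0.71511 × 2528 ≈ 1807.79.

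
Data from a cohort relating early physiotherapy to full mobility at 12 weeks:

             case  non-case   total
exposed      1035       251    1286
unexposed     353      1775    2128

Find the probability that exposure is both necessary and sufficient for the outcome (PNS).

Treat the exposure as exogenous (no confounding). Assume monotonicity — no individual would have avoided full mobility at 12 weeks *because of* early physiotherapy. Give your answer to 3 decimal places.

p₁ = P(outcome | exposed) = 1035/1286 = 0.80482
p₀ = P(outcome | unexposed) = 353/2128 = 0.16588
Under exogeneity and monotonicity, PNS = p₁ − p₀.
PNS = 0.80482 − 0.16588 = 0.63894

PNS ≈ 0.639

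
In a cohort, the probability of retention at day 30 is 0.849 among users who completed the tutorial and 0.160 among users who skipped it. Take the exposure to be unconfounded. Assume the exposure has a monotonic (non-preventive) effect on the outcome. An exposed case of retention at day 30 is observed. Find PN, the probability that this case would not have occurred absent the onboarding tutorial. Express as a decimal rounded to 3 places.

Let p₁ = 0.849, p₀ = 0.16.
Under exogeneity and monotonicity, PN = (p₁ − p₀) / p₁.
PN = (0.849 − 0.16) / 0.849 = 0.689 / 0.849 ≈ 0.8115

PN ≈ 0.812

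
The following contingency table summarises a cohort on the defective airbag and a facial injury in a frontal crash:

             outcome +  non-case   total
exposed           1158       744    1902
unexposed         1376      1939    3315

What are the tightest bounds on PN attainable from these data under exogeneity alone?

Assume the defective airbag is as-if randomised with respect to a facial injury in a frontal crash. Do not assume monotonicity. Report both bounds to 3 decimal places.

0.318 ≤ PN ≤ 0.961

p₁ = P(outcome | exposed) = 1158/1902 = 0.60883
p₀ = P(outcome | unexposed) = 1376/3315 = 0.41508
Under exogeneity alone the bounds on PN are max{0,(p₁−p₀)/p₁} ≤ PN ≤ min{1,(1−p₀)/p₁}.
  lower = (p₁ − p₀)/p₁ = 0.19375 / 0.60883 ≈ 0.3182
  upper = min{1, (1 − p₀)/p₁} = 0.58492 / 0.60883 ≈ 0.9607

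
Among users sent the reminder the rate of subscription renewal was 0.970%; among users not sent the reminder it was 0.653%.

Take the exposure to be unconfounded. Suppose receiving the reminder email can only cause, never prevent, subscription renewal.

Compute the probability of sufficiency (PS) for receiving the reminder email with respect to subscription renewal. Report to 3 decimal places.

PS ≈ 0.003

p₁ = 0.0097, p₀ = 0.00653.
Under exogeneity and monotonicity, PS = (p₁ − p₀) / (1 − p₀).
PS = (0.0097 − 0.00653) / (1 − 0.00653) = 0.00317 / 0.99347 ≈ 0.0032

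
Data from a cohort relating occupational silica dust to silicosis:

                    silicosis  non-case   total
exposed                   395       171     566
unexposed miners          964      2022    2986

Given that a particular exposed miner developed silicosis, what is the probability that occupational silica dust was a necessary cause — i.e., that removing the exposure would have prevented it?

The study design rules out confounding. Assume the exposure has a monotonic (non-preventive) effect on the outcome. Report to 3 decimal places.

PN ≈ 0.537

p₁ = P(outcome | exposed) = 395/566 = 0.69788
p₀ = P(outcome | unexposed) = 964/2986 = 0.32284
Under exogeneity and monotonicity, PN = (p₁ − p₀) / p₁.
PN = (0.69788 − 0.32284) / 0.69788 = 0.37504 / 0.69788 ≈ 0.5374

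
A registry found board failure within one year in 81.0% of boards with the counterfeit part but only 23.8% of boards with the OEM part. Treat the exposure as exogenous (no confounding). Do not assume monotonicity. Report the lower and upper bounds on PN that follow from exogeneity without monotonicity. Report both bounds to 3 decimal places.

p₁ = 0.81, p₀ = 0.238.
Under exogeneity alone the bounds on PN are max{0,(p₁−p₀)/p₁} ≤ PN ≤ min{1,(1−p₀)/p₁}.
  lower = (p₁ − p₀)/p₁ = 0.572 / 0.81 ≈ 0.7062
  upper = min{1, (1 − p₀)/p₁} = 0.762 / 0.81 ≈ 0.9407

0.706 ≤ PN ≤ 0.941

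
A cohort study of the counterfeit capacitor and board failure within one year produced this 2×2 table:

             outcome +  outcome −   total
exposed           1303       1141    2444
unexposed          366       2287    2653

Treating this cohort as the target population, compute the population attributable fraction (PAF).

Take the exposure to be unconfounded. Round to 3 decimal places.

p₁ = P(outcome | exposed) = 1303/2444 = 0.53314
p₀ = P(outcome | unexposed) = 366/2653 = 0.13796
Exposure prevalence π = 2444/5097 = 0.4795; overall risk P(Y=1) = 0.32745.
Under exogeneity, PAF = [P(Y=1) − p₀]/P(Y=1).
PAF = (0.32745 − 0.13796) / 0.32745 ≈ 0.5787

PAF ≈ 0.579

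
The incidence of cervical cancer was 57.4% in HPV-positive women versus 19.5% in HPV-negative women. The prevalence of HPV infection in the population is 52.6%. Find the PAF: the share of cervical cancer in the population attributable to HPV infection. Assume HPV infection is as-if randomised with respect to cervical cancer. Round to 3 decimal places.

p₁ = 0.574, p₀ = 0.195.
Overall risk P(Y=1) = π·p₁ + (1−π)·p₀ = 0.526×0.574 + 0.474×0.195 = 0.39435.
Under exogeneity, PAF = [P(Y=1) − p₀] / P(Y=1).
PAF = (0.39435 − 0.195) / 0.39435 ≈ 0.5055

PAF ≈ 0.506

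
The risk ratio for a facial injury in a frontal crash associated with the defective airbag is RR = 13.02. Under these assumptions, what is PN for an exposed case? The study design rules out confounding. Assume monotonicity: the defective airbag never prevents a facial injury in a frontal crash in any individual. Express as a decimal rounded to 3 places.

PN ≈ 0.923

Under exogeneity and monotonicity, PN = (RR − 1) / RR = 1 − 1/RR.
PN = (13.02 − 1) / 13.02 = 12.02 / 13.02 ≈ 0.9232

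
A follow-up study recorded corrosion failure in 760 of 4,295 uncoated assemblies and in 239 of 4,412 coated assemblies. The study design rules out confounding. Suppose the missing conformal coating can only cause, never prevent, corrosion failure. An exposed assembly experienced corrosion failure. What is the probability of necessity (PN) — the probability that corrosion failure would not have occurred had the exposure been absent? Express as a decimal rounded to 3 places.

PN ≈ 0.694

p₁ = P(outcome | exposed) = 760/4295 = 0.17695
p₀ = P(outcome | unexposed) = 239/4412 = 0.05417
Under exogeneity and monotonicity, PN = (p₁ − p₀) / p₁.
PN = (0.17695 − 0.05417) / 0.17695 = 0.12278 / 0.17695 ≈ 0.6939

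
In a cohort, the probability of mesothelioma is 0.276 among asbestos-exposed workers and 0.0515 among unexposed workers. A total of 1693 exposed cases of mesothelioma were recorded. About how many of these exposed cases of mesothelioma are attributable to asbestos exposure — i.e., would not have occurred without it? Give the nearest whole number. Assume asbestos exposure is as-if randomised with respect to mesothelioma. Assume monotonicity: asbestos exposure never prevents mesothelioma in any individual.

about 1377 cases

Let p₁ = 0.276, p₀ = 0.0515.
PN = (p₁ − p₀)/p₁ = (0.276 − 0.0515) / 0.276 ≈ 0.81341.
Attributable cases ≈ PN × (exposed cases) = 0.81341 × 1693 ≈ 1377.10.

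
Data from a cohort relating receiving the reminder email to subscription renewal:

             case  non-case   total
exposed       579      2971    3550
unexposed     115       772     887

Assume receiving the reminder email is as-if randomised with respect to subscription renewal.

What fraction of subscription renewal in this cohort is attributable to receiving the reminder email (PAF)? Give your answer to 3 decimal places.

p₁ = P(outcome | exposed) = 579/3550 = 0.1631
p₀ = P(outcome | unexposed) = 115/887 = 0.12965
Exposure prevalence π = 3550/4437 = 0.80009; overall risk P(Y=1) = 0.15641.
Under exogeneity, PAF = [P(Y=1) − p₀]/P(Y=1).
PAF = (0.15641 − 0.12965) / 0.15641 ≈ 0.1711

PAF ≈ 0.171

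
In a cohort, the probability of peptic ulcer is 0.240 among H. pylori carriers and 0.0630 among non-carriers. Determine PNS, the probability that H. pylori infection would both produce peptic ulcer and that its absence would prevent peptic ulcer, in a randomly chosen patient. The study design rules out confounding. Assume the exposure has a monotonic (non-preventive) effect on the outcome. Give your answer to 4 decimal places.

PNS ≈ 0.1770

Let p₁ = 0.24, p₀ = 0.063.
Under exogeneity and monotonicity, PNS = p₁ − p₀.
PNS = 0.24 − 0.063 = 0.177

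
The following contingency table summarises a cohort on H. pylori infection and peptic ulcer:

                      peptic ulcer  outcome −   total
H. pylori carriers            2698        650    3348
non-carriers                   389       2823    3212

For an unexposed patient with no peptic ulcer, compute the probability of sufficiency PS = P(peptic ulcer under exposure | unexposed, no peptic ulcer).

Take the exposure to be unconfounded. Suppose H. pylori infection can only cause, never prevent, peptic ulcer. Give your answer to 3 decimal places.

PS ≈ 0.779

p₁ = P(outcome | exposed) = 2698/3348 = 0.80585
p₀ = P(outcome | unexposed) = 389/3212 = 0.12111
Under exogeneity and monotonicity, PS = (p₁ − p₀)/(1 − p₀).
PS = (0.80585 − 0.12111) / 0.87889 ≈ 0.7791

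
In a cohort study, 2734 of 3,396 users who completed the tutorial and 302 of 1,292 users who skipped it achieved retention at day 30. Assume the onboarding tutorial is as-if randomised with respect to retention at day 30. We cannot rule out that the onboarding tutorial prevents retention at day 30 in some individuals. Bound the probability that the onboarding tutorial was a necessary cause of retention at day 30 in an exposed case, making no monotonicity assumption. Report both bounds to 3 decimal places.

0.710 ≤ PN ≤ 0.952

p₁ = P(outcome | exposed) = 2734/3396 = 0.80506
p₀ = P(outcome | unexposed) = 302/1292 = 0.23375
Under exogeneity alone the bounds on PN are max{0,(p₁−p₀)/p₁} ≤ PN ≤ min{1,(1−p₀)/p₁}.
  lower = (p₁ − p₀)/p₁ = 0.57132 / 0.80506 ≈ 0.7097
  upper = min{1, (1 − p₀)/p₁} = 0.76625 / 0.80506 ≈ 0.9518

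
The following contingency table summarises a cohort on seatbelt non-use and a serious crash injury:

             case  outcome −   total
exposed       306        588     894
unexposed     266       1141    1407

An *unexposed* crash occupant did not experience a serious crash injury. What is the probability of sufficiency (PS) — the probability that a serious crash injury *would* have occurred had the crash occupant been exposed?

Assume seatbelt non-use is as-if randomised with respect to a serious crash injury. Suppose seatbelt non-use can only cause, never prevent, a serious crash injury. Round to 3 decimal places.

PS ≈ 0.189

p₁ = P(outcome | exposed) = 306/894 = 0.34228
p₀ = P(outcome | unexposed) = 266/1407 = 0.18905
Under exogeneity and monotonicity, PS = (p₁ − p₀)/(1 − p₀).
PS = (0.34228 − 0.18905) / 0.81095 ≈ 0.1889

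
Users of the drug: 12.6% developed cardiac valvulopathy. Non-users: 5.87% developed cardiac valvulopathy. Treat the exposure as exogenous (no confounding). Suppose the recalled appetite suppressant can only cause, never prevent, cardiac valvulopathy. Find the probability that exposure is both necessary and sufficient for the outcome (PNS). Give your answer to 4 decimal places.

PNS ≈ 0.0673

p₁ = 0.126, p₀ = 0.0587.
Under exogeneity and monotonicity, PNS = p₁ − p₀.
PNS = 0.126 − 0.0587 = 0.0673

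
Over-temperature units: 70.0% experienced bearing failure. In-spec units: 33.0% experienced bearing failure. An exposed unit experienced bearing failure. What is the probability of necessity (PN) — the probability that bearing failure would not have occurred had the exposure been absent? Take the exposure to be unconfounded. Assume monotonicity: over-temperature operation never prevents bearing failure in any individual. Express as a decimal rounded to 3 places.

PN ≈ 0.529

p₁ = 0.7, p₀ = 0.33.
Under exogeneity and monotonicity, PN = (p₁ − p₀) / p₁.
PN = (0.7 − 0.33) / 0.7 = 0.37 / 0.7 ≈ 0.5286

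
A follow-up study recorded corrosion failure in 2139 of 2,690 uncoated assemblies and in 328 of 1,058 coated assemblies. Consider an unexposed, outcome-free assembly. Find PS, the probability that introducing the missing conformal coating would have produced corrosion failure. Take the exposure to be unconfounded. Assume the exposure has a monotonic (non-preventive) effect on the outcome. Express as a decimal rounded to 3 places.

PS ≈ 0.703

p₁ = P(outcome | exposed) = 2139/2690 = 0.79517
p₀ = P(outcome | unexposed) = 328/1058 = 0.31002
Under exogeneity and monotonicity, PS = (p₁ − p₀) / (1 − p₀).
PS = (0.79517 − 0.31002) / (1 − 0.31002) = 0.48515 / 0.68998 ≈ 0.7031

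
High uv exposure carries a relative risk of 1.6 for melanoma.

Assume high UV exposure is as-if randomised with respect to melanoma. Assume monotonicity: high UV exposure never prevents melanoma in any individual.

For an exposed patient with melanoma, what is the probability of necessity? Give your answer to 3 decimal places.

PN ≈ 0.375

Under exogeneity and monotonicity, PN = (RR − 1) / RR = 1 − 1/RR.
PN = (1.6 − 1) / 1.6 = 0.6 / 1.6 ≈ 0.3750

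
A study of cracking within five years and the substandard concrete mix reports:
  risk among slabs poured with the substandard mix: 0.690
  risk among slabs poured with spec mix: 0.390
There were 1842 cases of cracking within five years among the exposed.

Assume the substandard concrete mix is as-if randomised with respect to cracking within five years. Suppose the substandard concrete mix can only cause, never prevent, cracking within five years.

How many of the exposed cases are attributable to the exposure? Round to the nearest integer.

Let p₁ = 0.69, p₀ = 0.39.
PN = (p₁ − p₀)/p₁ = (0.69 − 0.39) / 0.69 ≈ 0.43478.
Attributable cases ≈ PN × (exposed cases) = 0.43478 × 1842 ≈ 800.87.

about 801 cases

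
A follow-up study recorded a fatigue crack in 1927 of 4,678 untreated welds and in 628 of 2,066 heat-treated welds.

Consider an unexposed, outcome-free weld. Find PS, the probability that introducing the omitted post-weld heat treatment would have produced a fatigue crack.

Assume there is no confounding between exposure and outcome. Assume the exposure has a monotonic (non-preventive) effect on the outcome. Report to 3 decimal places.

p₁ = P(outcome | exposed) = 1927/4678 = 0.41193
p₀ = P(outcome | unexposed) = 628/2066 = 0.30397
Under exogeneity and monotonicity, PS = (p₁ − p₀) / (1 − p₀).
PS = (0.41193 − 0.30397) / (1 − 0.30397) = 0.10796 / 0.69603 ≈ 0.1551

PS ≈ 0.155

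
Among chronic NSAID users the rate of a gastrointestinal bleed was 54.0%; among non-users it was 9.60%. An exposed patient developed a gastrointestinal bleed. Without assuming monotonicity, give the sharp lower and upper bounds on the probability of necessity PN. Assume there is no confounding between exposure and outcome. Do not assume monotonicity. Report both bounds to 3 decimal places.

p₁ = 0.54, p₀ = 0.096.
Under exogeneity alone the bounds on PN are max{0,(p₁−p₀)/p₁} ≤ PN ≤ min{1,(1−p₀)/p₁}.
  lower = (p₁ − p₀)/p₁ = 0.444 / 0.54 ≈ 0.8222
  upper = min{1, (1 − p₀)/p₁} = 0.904 / 0.54 ≈ 1.6741 → capped at 1

0.822 ≤ PN ≤ 1.000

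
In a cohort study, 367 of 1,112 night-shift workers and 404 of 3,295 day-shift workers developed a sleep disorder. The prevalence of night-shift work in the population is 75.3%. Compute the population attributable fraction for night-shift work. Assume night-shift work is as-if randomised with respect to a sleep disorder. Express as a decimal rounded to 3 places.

PAF ≈ 0.560

p₁ = P(outcome | exposed) = 367/1112 = 0.33004
p₀ = P(outcome | unexposed) = 404/3295 = 0.12261
Overall risk P(Y=1) = π·p₁ + (1−π)·p₀ = 0.753×0.33004 + 0.247×0.12261 = 0.2788.
Under exogeneity, PAF = [P(Y=1) − p₀] / P(Y=1).
PAF = (0.2788 − 0.12261) / 0.2788 ≈ 0.5602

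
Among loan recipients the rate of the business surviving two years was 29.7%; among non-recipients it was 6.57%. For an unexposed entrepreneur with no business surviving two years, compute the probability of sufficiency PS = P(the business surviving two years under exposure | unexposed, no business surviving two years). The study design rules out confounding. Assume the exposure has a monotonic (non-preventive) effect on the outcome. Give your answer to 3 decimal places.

PS ≈ 0.248

p₁ = 0.297, p₀ = 0.0657.
Under exogeneity and monotonicity, PS = (p₁ − p₀) / (1 − p₀).
PS = (0.297 − 0.0657) / (1 − 0.0657) = 0.2313 / 0.9343 ≈ 0.2476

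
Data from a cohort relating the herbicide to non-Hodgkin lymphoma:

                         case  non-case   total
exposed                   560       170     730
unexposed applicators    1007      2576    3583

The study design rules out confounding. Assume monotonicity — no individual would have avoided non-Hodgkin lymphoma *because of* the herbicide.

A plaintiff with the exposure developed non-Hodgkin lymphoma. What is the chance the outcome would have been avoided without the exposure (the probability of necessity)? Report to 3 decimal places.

PN ≈ 0.634

p₁ = P(outcome | exposed) = 560/730 = 0.76712
p₀ = P(outcome | unexposed) = 1007/3583 = 0.28105
Under exogeneity and monotonicity, PN = (p₁ − p₀) / p₁.
PN = (0.76712 − 0.28105) / 0.76712 = 0.48607 / 0.76712 ≈ 0.6336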